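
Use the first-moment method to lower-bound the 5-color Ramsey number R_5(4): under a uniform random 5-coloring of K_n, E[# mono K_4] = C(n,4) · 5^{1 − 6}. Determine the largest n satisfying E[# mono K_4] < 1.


We need C(n, 4) · 5^{1 − 6} < 1, i.e. C(n, 4) < 5^{6 − 1} = 3125.
Check values of n near the boundary:
  n = 14: C(14, 4) = 1001; 1001 < 3125? YES
  n = 15: C(15, 4) = 1365; 1365 < 3125? YES
  n = 16: C(16, 4) = 1820; 1820 < 3125? YES
  n = 17: C(17, 4) = 2380; 2380 < 3125? YES
  n = 18: C(18, 4) = 3060; 3060 < 3125? YES
  n = 19: C(19, 4) = 3876; 3876 < 3125? NO
The largest n with C(n, 4) < 3125 is n = 18 (where E[X] = 612/625 ≈ 0.9792000). Hence R_5(4) > 18, i.e. R_5(4) ≥ 19.

Largest n = 18; hence R_5(4) > 18.


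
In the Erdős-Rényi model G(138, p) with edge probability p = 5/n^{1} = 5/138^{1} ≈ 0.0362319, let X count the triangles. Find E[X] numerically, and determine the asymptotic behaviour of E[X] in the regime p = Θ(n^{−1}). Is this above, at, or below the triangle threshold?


Number of potential triangles: C(138, 3) = 428536.
Each occurs with probability p³ ≈ (0.0362319)³ ≈ 4.75633849e-05.
By linearity: E[X] = C(138, 3)·p³ ≈ 428536 · 4.75633849e-05 ≈ 20.382623.
Here α = 1, so p = 5/n is exactly at the triangle threshold p ~ 1/n. Asymptotically E[X] → c³/6 = 5³/6 = 125/6 ≈ 20.833333, a bounded constant. In this regime the triangle count is asymptotically Poisson(c³/6).

E[X] ≈ 20.382623; in regime p = Θ(1/n^{1}) E[X] stays bounded (at the triangle threshold p ~ 1/n).


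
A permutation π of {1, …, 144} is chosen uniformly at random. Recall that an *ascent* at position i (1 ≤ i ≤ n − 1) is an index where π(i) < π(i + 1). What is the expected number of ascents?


Write X = Σ X_I over i = 1, …, 143, with X_I the indicator of one ascent.
There are 143 indicators.
For each fixed i, the pair (π(i), π(i+1)) is a uniformly random ordered pair of distinct values from {1, …, 144}; by symmetry P[π(i) < π(i+1)] = 1/2.
By linearity: E[X] = 143 · (1/2) = (144 − 1) · (1/2) = 143/2 ≈ 71.500.

E[X] = 143/2 = 71.500.


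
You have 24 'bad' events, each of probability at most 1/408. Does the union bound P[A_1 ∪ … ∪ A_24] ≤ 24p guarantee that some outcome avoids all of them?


Union bound: P[∪_{i=1}^{24} A_i] ≤ Σ_i P[A_i] ≤ 24·p = 24·(1/408) = 1/17.
Numerically: 1/17 ≈ 0.0588.
Is 1/17 < 1? YES.
Since P[∪ A_i] ≤ 1/17 < 1, the complement has P[∩ A_i^c] ≥ 1 − 1/17 = 16/17 > 0, so some outcome avoids every A_i.

24·p = 1/17 ≈ 0.0588; existence CERTIFIED by the union bound.


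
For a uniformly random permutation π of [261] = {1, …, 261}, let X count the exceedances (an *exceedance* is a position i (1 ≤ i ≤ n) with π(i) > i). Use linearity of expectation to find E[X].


Write X = Σ_{i=1}^{261} X_i, where X_i = 1_{π(i) > i}.
For each fixed i, π(i) is uniform over {1, …, 261} (marginal of a uniform permutation), so P[π(i) > i] = (n − i)/n. Summing: Σ_{i=1}^{261} (n − i)/n = (0 + 1 + … + 260)/261 = 261(261 − 1)/(2·261) = (261 − 1)/2.
Hence E[X] = Σ_{i=1}^{261} (261 − i)/261 = 130 ≈ 130.00000.

E[X] = 130 = 130.00000.


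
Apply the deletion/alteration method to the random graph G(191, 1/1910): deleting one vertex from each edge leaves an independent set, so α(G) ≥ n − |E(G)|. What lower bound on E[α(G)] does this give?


E[|E(G)|] = C(191, 2)·p = 18145 · (1/1910) = 19/2.
E[α(G)] ≥ n − E[|E(G)|] = 191 − 19/2 = 363/2.
Numerically: ≈ 181.500000.
(This is only a lower bound; the true E[α(G)] may be larger.)

E[α(G)] ≥ 363/2 ≈ 181.500000.


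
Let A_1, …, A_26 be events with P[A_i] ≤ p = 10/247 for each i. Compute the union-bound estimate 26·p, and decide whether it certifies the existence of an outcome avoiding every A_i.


Union bound: P[∪_{i=1}^{26} A_i] ≤ Σ_i P[A_i] ≤ 26·p = 26·(10/247) = 20/19.
Numerically: 20/19 ≈ 1.05263.
Is 20/19 < 1? NO.
Since the bound 20/19 is ≥ 1, the union bound is uninformative here; it does NOT by itself certify existence.

26·p = 20/19 ≈ 1.05263; existence NOT certified by the union bound.


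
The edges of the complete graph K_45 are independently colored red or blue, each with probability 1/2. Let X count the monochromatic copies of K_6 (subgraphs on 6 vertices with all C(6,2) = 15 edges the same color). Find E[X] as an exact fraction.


Let X = Σ_S X_S over the C(45, 6) = 8145060 subsets S of size 6, where X_S = 1 if the K_6 on S is monochromatic.
For a fixed S, the K_6 on S has C(6, 2) = 15 edges. P[all 15 edges red] = (1/2)^15, and likewise for blue, so P[monochromatic] = 2·(1/2)^15 = 2^{1 − 15} = 1/16384.
Summing: E[X] = C(45, 6) · 2^{1 − 15} = 8145060 · 1/16384 = 2036265/4096.
Numerically: E[X] ≈ 497.13501.

E[X] = C(45,6)·2^(1−C(6,2)) = 2036265/4096 ≈ 497.13501.


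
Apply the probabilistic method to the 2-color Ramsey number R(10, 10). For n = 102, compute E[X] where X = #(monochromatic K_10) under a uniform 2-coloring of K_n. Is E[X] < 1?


E[X] = C(102, 10) · 2^{1 − 45} = 21300860967540 · 2^{−44} = 21300860967540/17592186044416.
As a reduced fraction: E[X] = 5325215241885/4398046511104 ≈ 1.210814.
Is E[X] < 1? NO.
Since E[X] ≥ 1, the first-moment bound is inconclusive at n = 102; it does NOT by itself certify R(10, 10) > 102.

E[X] = 5325215241885/4398046511104 ≈ 1.210814; E[X] ≥ 1; first-moment method inconclusive here.


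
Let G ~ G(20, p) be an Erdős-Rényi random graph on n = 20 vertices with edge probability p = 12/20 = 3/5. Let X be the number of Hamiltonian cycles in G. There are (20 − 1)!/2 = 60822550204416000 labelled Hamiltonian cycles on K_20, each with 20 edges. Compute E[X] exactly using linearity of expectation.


K_20 has (20 − 1)!/2 = 60822550204416000 labelled Hamiltonian cycles.
For each such Hamiltonian cycle H, let X_H = 1 if all 20 edges of H are present in G. Then P[X_H = 1] = p^{20} = (3/5)^{20} = 3486784401/95367431640625.
By linearity of expectation: E[X] = Σ_H E[X_H] = 60822550204416000 · p^{20} = 60822550204416000 · 3486784401/95367431640625 = 1696600954254376560918528/762939453125.
Numerically: E[X] ≈ 2.2238e+12.

E[X] = 60822550204416000 · (3/5)^{20} = 1696600954254376560918528/762939453125 ≈ 2.2238e+12.


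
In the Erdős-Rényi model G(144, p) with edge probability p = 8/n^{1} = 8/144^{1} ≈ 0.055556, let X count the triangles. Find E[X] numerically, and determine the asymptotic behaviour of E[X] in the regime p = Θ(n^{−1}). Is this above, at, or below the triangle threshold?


Number of potential triangles: C(144, 3) = 487344.
Each occurs with probability p³ ≈ (0.055556)³ ≈ 1.7146776e-04.
By linearity: E[X] = C(144, 3)·p³ ≈ 487344 · 1.7146776e-04 ≈ 83.56379.
Here α = 1, so p = 8/n is exactly at the triangle threshold p ~ 1/n. Asymptotically E[X] → c³/6 = 8³/6 = 256/3 ≈ 85.33333, a bounded constant. In this regime the triangle count is asymptotically Poisson(c³/6).

E[X] ≈ 83.56379; in regime p = Θ(1/n^{1}) E[X] stays bounded (at the triangle threshold p ~ 1/n).


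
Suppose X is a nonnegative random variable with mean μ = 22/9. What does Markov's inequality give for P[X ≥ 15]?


μ = E[X] = 22/9, a = 15.
Markov: P[X ≥ 15] ≤ μ/a = (22/9)/15 = 22/135.
Numerically: ≈ 0.1630.
(Since a = 15 > μ = 2.4444, the bound 22/135 is < 1 and informative.)

P[X ≥ 15] ≤ 22/135 ≈ 0.1630.


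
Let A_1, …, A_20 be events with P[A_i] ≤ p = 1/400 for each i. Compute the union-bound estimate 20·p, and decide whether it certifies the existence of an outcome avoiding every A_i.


Union bound: P[∪_{i=1}^{20} A_i] ≤ Σ_i P[A_i] ≤ 20·p = 20·(1/400) = 1/20.
Numerically: 1/20 ≈ 0.050.
Is 1/20 < 1? YES.
Since P[∪ A_i] ≤ 1/20 < 1, the complement has P[∩ A_i^c] ≥ 1 − 1/20 = 19/20 > 0, so some outcome avoids every A_i.

20·p = 1/20 ≈ 0.050; existence CERTIFIED by the union bound.


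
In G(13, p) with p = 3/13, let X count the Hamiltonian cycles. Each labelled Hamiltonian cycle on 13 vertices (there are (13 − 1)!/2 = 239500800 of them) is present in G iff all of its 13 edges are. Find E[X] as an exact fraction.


K_13 has (13 − 1)!/2 = 239500800 labelled Hamiltonian cycles.
For each such Hamiltonian cycle H, let X_H = 1 if all 13 edges of H are present in G. Then P[X_H = 1] = p^{13} = (3/13)^{13} = 1594323/302875106592253.
By linearity: E[X] = Σ_H E[X_H] = 239500800 · p^{13} = 239500800 · 1594323/302875106592253 = 381841633958400/302875106592253.
Numerically: E[X] ≈ 1.26.

E[X] = 239500800 · (3/13)^{13} = 381841633958400/302875106592253 ≈ 1.26.


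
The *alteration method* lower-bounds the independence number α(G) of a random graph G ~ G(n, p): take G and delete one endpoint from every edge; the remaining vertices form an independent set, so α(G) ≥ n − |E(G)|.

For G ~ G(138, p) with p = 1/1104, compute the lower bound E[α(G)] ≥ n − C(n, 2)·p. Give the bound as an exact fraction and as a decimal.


E[|E(G)|] = C(138, 2)·p = 9453 · (1/1104) = 137/16.
E[α(G)] ≥ n − E[|E(G)|] = 138 − 137/16 = 2071/16.
Numerically: ≈ 129.43750.
(This is only a lower bound; the true E[α(G)] may be larger.)

E[α(G)] ≥ 2071/16 ≈ 129.43750.


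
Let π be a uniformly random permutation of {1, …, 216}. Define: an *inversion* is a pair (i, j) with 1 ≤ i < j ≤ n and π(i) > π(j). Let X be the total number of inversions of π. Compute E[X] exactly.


Write X = Σ X_I over the C(216, 2) = 23220 pairs i < j, with X_I the indicator of one inversion.
There are 23220 indicators.
For each fixed pair i < j, the values π(i) and π(j) are two distinct elements of {1, …, 216} in uniformly random order; by symmetry P[π(i) > π(j)] = 1/2.
By linearity: E[X] = 23220 · (1/2) = C(216, 2) · (1/2) = 23220/2 = 11610 ≈ 11610.0000.

E[X] = 11610 = 11610.0000.


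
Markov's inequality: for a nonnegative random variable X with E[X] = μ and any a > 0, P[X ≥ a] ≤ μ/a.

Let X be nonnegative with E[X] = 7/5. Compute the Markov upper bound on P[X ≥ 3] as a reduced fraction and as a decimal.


μ = E[X] = 7/5, a = 3.
Markov: P[X ≥ 3] ≤ μ/a = (7/5)/3 = 7/15.
Numerically: ≈ 0.467.
(Since a = 3 > μ = 1.400, the bound 7/15 is < 1 and informative.)

P[X ≥ 3] ≤ 7/15 ≈ 0.467.


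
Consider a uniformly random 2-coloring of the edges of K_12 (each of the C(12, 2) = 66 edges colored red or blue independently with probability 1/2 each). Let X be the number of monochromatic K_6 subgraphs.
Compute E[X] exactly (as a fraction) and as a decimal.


Let X = Σ_S X_S over the C(12, 6) = 924 subsets S of size 6, where X_S = 1 if the K_6 on S is monochromatic.
For a fixed S, the K_6 on S has C(6, 2) = 15 edges. P[all 15 edges red] = (1/2)^15, and likewise for blue, so P[monochromatic] = 2·(1/2)^15 = 2^{1 − 15} = 1/16384.
Summing: E[X] = C(12, 6) · 2^{1 − 15} = 924 · 1/16384 = 231/4096.
Numerically: E[X] ≈ 0.056396.

E[X] = C(12,6)·2^(1−C(6,2)) = 231/4096 ≈ 0.056396.


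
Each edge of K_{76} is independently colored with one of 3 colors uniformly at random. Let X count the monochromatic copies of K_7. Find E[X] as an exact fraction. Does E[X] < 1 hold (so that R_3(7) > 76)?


E[X] = C(76, 7) · 3^{1 − 21} = 2186189400 · 3^{−20} = 2186189400/3486784401.
As a reduced fraction: E[X] = 728729800/1162261467 ≈ 0.6270.
Is E[X] < 1? YES.
Since E[X] < 1, there exists a 3-coloring of K_{76} with no monochromatic K_7; hence R_3(7) > 76.

E[X] = 728729800/1162261467 ≈ 0.6270; E[X] < 1, so R_3(7) > 76.


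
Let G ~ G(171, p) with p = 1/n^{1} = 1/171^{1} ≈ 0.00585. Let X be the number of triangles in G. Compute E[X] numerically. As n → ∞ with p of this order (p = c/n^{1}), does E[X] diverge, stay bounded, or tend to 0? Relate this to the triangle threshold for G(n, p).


Number of potential triangles: C(171, 3) = 818805.
Each occurs with probability p³ ≈ (0.00585)³ ≈ 1.99992e-07.
By linearity: E[X] = C(171, 3)·p³ ≈ 818805 · 1.99992e-07 ≈ 0.164.
Here α = 1, so p = 1/n is exactly at the triangle threshold p ~ 1/n. Asymptotically E[X] → c³/6 = 1³/6 = 1/6 ≈ 0.167, a bounded constant. In this regime the triangle count is asymptotically Poisson(c³/6).

E[X] ≈ 0.164; in regime p = Θ(1/n^{1}) E[X] stays bounded (at the triangle threshold p ~ 1/n).


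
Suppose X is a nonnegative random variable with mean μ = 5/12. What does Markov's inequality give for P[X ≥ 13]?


μ = E[X] = 5/12, a = 13.
Markov: P[X ≥ 13] ≤ μ/a = (5/12)/13 = 5/156.
Numerically: ≈ 0.032051.
(Since a = 13 > μ = 0.416667, the bound 5/156 is < 1 and informative.)

P[X ≥ 13] ≤ 5/156 ≈ 0.032051.


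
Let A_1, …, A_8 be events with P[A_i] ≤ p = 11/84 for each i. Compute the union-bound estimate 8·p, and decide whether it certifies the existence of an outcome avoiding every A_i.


Union bound: P[∪_{i=1}^{8} A_i] ≤ Σ_i P[A_i] ≤ 8·p = 8·(11/84) = 22/21.
Numerically: 22/21 ≈ 1.0476.
Is 22/21 < 1? NO.
Since the bound 22/21 is ≥ 1, the union bound is uninformative here; it does NOT by itself certify existence.

8·p = 22/21 ≈ 1.0476; existence NOT certified by the union bound.


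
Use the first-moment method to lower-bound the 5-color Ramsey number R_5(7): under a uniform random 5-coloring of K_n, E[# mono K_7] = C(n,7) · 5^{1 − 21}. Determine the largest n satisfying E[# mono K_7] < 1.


We need C(n, 7) · 5^{1 − 21} < 1, i.e. C(n, 7) < 5^{21 − 1} = 95367431640625.
Check values of n near the boundary:
  n = 336: C(336, 7) = 90079147136880; 90079147136880 < 95367431640625? YES
  n = 337: C(337, 7) = 91989916924632; 91989916924632 < 95367431640625? YES
  n = 338: C(338, 7) = 93935323022736; 93935323022736 < 95367431640625? YES
  n = 339: C(339, 7) = 95915887062372; 95915887062372 < 95367431640625? NO
The largest n with C(n, 7) < 95367431640625 is n = 338 (where E[X] = 93935323022736/95367431640625 ≈ 0.9850). Hence R_5(7) > 338, i.e. R_5(7) ≥ 339.

Largest n = 338; hence R_5(7) > 338.


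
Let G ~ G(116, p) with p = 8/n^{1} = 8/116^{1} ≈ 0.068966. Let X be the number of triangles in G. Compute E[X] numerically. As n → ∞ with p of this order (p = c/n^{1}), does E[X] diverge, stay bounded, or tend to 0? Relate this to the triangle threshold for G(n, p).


Number of potential triangles: C(116, 3) = 253460.
Each occurs with probability p³ ≈ (0.068966)³ ≈ 3.2801673e-04.
By linearity: E[X] = C(116, 3)·p³ ≈ 253460 · 3.2801673e-04 ≈ 83.13912.
Here α = 1, so p = 8/n is exactly at the triangle threshold p ~ 1/n. Asymptotically E[X] → c³/6 = 8³/6 = 256/3 ≈ 85.33333, a bounded constant. In this regime the triangle count is asymptotically Poisson(c³/6).

E[X] ≈ 83.13912; in regime p = Θ(1/n^{1}) E[X] stays bounded (at the triangle threshold p ~ 1/n).


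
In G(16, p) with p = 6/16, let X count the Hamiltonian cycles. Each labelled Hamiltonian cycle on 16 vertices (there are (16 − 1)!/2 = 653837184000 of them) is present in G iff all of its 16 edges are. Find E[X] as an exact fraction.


K_16 has (16 − 1)!/2 = 653837184000 labelled Hamiltonian cycles.
For each such Hamiltonian cycle H, let X_H = 1 if all 16 edges of H are present in G. Then P[X_H = 1] = p^{16} = (3/8)^{16} = 43046721/281474976710656.
Summing the indicators: E[X] = Σ_H E[X_H] = 653837184000 · p^{16} = 653837184000 · 43046721/281474976710656 = 27485885585032875/274877906944.
Numerically: E[X] ≈ 9.999e+04.

E[X] = 653837184000 · (3/8)^{16} = 27485885585032875/274877906944 ≈ 9.999e+04.


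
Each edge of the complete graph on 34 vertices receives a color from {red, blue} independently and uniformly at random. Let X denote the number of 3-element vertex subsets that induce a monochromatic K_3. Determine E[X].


Let X = Σ_S X_S over the C(34, 3) = 5984 subsets S of size 3, where X_S = 1 if the K_3 on S is monochromatic.
For a fixed S, the K_3 on S has C(3, 2) = 3 edges. P[all 3 edges red] = (1/2)^3, and likewise for blue, so P[monochromatic] = 2·(1/2)^3 = 2^{1 − 3} = 1/4.
Summing: E[X] = C(34, 3) · 2^{1 − 3} = 5984 · 1/4 = 1496.
Numerically: E[X] ≈ 1496.000000.

E[X] = C(34,3)·2^(1−C(3,2)) = 1496 ≈ 1496.000000.


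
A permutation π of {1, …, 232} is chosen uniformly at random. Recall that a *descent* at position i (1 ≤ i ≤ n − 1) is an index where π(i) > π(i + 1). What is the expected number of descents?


Write X = Σ X_I over i = 1, …, 231, with X_I the indicator of one descent.
There are 231 indicators.
For each fixed i, the pair (π(i), π(i+1)) is a uniformly random ordered pair of distinct values from {1, …, 232}; by symmetry P[π(i) > π(i+1)] = 1/2.
By linearity: E[X] = 231 · (1/2) = (232 − 1) · (1/2) = 231/2 ≈ 115.500.

E[X] = 231/2 = 115.500.


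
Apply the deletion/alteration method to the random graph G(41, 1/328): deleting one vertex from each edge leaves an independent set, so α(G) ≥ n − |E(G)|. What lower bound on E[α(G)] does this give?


E[|E(G)|] = C(41, 2)·p = 820 · (1/328) = 5/2.
E[α(G)] ≥ n − E[|E(G)|] = 41 − 5/2 = 77/2.
Numerically: ≈ 38.5000.
(This is only a lower bound; the true E[α(G)] may be larger.)

E[α(G)] ≥ 77/2 ≈ 38.5000.


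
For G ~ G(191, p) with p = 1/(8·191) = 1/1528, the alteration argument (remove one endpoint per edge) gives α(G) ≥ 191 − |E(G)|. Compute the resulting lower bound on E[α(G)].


E[|E(G)|] = C(191, 2)·p = 18145 · (1/1528) = 95/8.
E[α(G)] ≥ n − E[|E(G)|] = 191 − 95/8 = 1433/8.
Numerically: ≈ 179.125.
(This is only a lower bound; the true E[α(G)] may be larger.)

E[α(G)] ≥ 1433/8 ≈ 179.125.


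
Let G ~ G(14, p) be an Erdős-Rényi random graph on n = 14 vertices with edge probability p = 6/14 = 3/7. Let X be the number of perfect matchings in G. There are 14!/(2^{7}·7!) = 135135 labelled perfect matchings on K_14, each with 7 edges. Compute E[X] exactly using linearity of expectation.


K_14 has 14!/(2^{7}·7!) = 135135 labelled perfect matchings.
For each such perfect matching H, let X_H = 1 if all 7 edges of H are present in G. Then P[X_H = 1] = p^{7} = (3/7)^{7} = 2187/823543.
Summing the indicators: E[X] = Σ_H E[X_H] = 135135 · p^{7} = 135135 · 2187/823543 = 42220035/117649.
Numerically: E[X] ≈ 358.9.

E[X] = 135135 · (3/7)^{7} = 42220035/117649 ≈ 358.9.


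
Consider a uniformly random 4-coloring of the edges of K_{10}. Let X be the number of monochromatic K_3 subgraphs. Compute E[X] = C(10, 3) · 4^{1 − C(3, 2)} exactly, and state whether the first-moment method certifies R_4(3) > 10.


E[X] = C(10, 3) · 4^{1 − 3} = 120 · 4^{−2} = 120/16.
As a reduced fraction: E[X] = 15/2 ≈ 7.5000000.
Is E[X] < 1? NO.
Since E[X] ≥ 1, the first-moment bound is inconclusive at n = 10; it does NOT by itself certify R_4(3) > 10.

E[X] = 15/2 ≈ 7.5000000; E[X] ≥ 1; first-moment method inconclusive here.


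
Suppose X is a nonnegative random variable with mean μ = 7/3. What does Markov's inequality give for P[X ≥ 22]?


μ = E[X] = 7/3, a = 22.
Markov: P[X ≥ 22] ≤ μ/a = (7/3)/22 = 7/66.
Numerically: ≈ 0.1061.
(Since a = 22 > μ = 2.3333, the bound 7/66 is < 1 and informative.)

P[X ≥ 22] ≤ 7/66 ≈ 0.1061.


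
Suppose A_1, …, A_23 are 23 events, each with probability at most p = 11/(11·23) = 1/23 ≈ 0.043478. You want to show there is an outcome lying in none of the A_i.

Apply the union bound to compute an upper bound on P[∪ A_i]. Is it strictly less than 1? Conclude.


Union bound: P[∪_{i=1}^{23} A_i] ≤ Σ_i P[A_i] ≤ 23·p = 23·(1/23) = 1.
Numerically: 1 ≈ 1.000000.
Is 1 < 1? NO.
Since the bound 1 is ≥ 1, the union bound is uninformative here; it does NOT by itself certify existence.

23·p = 1 ≈ 1.000000; existence NOT certified by the union bound.


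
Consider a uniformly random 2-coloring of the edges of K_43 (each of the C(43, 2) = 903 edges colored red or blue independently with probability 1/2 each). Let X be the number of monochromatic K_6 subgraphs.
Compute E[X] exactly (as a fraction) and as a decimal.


Let X = Σ_S X_S over the C(43, 6) = 6096454 subsets S of size 6, where X_S = 1 if the K_6 on S is monochromatic.
For a fixed S, the K_6 on S has C(6, 2) = 15 edges. P[all 15 edges red] = (1/2)^15, and likewise for blue, so P[monochromatic] = 2·(1/2)^15 = 2^{1 − 15} = 1/16384.
By linearity: E[X] = C(43, 6) · 2^{1 − 15} = 6096454 · 1/16384 = 3048227/8192.
Numerically: E[X] ≈ 372.098022.

E[X] = C(43,6)·2^(1−C(6,2)) = 3048227/8192 ≈ 372.098022.


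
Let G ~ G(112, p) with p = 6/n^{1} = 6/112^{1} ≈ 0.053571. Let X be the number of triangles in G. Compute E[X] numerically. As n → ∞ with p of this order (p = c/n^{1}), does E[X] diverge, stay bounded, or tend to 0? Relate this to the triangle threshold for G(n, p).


Number of potential triangles: C(112, 3) = 227920.
Each occurs with probability p³ ≈ (0.053571)³ ≈ 1.5374453e-04.
By linearity: E[X] = C(112, 3)·p³ ≈ 227920 · 1.5374453e-04 ≈ 35.04145.
Here α = 1, so p = 6/n is exactly at the triangle threshold p ~ 1/n. Asymptotically E[X] → c³/6 = 6³/6 = 36 ≈ 36.00000, a bounded constant. In this regime the triangle count is asymptotically Poisson(c³/6).

E[X] ≈ 35.04145; in regime p = Θ(1/n^{1}) E[X] stays bounded (at the triangle threshold p ~ 1/n).


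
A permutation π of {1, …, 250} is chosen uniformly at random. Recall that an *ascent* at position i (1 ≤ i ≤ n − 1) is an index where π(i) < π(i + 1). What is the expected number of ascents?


Write X = Σ X_I over i = 1, …, 249, with X_I the indicator of one ascent.
There are 249 indicators.
For each fixed i, the pair (π(i), π(i+1)) is a uniformly random ordered pair of distinct values from {1, …, 250}; by symmetry P[π(i) < π(i+1)] = 1/2.
By linearity: E[X] = 249 · (1/2) = (250 − 1) · (1/2) = 249/2 ≈ 124.5000.

E[X] = 249/2 = 124.5000.


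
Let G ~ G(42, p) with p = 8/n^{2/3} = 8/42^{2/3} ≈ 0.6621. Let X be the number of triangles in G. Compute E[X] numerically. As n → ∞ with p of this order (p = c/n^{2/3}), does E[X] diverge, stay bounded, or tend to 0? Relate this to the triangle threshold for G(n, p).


Number of potential triangles: C(42, 3) = 11480.
Each occurs with probability p³ ≈ (0.6621)³ ≈ 2.902494e-01.
By linearity: E[X] = C(42, 3)·p³ ≈ 11480 · 2.902494e-01 ≈ 3332.0635.
Since α = 2/3 < 1, p = c/n^{2/3} ≫ 1/n is above the triangle threshold p ~ 1/n. Asymptotically E[X] ~ (c³/6)·n^{3(1−α)} = (8³/6)·n^{1} → ∞; triangles are abundant w.h.p.

E[X] ≈ 3332.0635; in regime p = Θ(1/n^{2/3}) E[X] diverges (above the triangle threshold p ~ 1/n).


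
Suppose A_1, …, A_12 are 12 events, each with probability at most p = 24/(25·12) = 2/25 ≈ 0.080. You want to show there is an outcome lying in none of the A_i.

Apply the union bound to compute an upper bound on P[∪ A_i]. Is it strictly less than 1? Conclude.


Union bound: P[∪_{i=1}^{12} A_i] ≤ Σ_i P[A_i] ≤ 12·p = 12·(2/25) = 24/25.
Numerically: 24/25 ≈ 0.960.
Is 24/25 < 1? YES.
Since P[∪ A_i] ≤ 24/25 < 1, the complement has P[∩ A_i^c] ≥ 1 − 24/25 = 1/25 > 0, so some outcome avoids every A_i.

12·p = 24/25 ≈ 0.960; existence CERTIFIED by the union bound.


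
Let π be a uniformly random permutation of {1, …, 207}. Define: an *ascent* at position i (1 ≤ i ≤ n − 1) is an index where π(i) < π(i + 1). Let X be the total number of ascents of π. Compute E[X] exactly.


Write X = Σ X_I over i = 1, …, 206, with X_I the indicator of one ascent.
There are 206 indicators.
For each fixed i, the pair (π(i), π(i+1)) is a uniformly random ordered pair of distinct values from {1, …, 207}; by symmetry P[π(i) < π(i+1)] = 1/2.
By linearity: E[X] = 206 · (1/2) = (207 − 1) · (1/2) = 103 ≈ 103.000.

E[X] = 103 = 103.000.


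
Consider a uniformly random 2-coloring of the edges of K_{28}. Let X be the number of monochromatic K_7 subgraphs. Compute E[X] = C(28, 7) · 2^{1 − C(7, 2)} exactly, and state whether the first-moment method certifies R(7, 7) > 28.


E[X] = C(28, 7) · 2^{1 − 21} = 1184040 · 2^{−20} = 1184040/1048576.
As a reduced fraction: E[X] = 148005/131072 ≈ 1.12919.
Is E[X] < 1? NO.
Since E[X] ≥ 1, the first-moment bound is inconclusive at n = 28; it does NOT by itself certify R(7, 7) > 28.

E[X] = 148005/131072 ≈ 1.12919; E[X] ≥ 1; first-moment method inconclusive here.


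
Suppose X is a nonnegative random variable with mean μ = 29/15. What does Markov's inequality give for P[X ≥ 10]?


μ = E[X] = 29/15, a = 10.
Markov: P[X ≥ 10] ≤ μ/a = (29/15)/10 = 29/150.
Numerically: ≈ 0.193333.
(Since a = 10 > μ = 1.933333, the bound 29/150 is < 1 and informative.)

P[X ≥ 10] ≤ 29/150 ≈ 0.193333.


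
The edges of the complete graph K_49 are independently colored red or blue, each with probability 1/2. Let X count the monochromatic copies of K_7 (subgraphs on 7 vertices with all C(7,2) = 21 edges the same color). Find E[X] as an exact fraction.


Let X = Σ_S X_S over the C(49, 7) = 85900584 subsets S of size 7, where X_S = 1 if the K_7 on S is monochromatic.
For a fixed S, the K_7 on S has C(7, 2) = 21 edges. P[all 21 edges red] = (1/2)^21, and likewise for blue, so P[monochromatic] = 2·(1/2)^21 = 2^{1 − 21} = 1/1048576.
Summing: E[X] = C(49, 7) · 2^{1 − 21} = 85900584 · 1/1048576 = 10737573/131072.
Numerically: E[X] ≈ 81.92118.

E[X] = C(49,7)·2^(1−C(7,2)) = 10737573/131072 ≈ 81.92118.


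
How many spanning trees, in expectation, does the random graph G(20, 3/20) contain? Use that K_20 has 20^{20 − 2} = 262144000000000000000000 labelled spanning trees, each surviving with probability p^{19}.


K_20 has 20^{20 − 2} = 262144000000000000000000 labelled spanning trees.
For each such spanning tree H, let X_H = 1 if all 19 edges of H are present in G. Then P[X_H = 1] = p^{19} = (3/20)^{19} = 1162261467/5242880000000000000000000.
Summing the indicators: E[X] = Σ_H E[X_H] = 262144000000000000000000 · p^{19} = 262144000000000000000000 · 1162261467/5242880000000000000000000 = 1162261467/20.
Numerically: E[X] ≈ 5.81e+07.

E[X] = 262144000000000000000000 · (3/20)^{19} = 1162261467/20 ≈ 5.81e+07.


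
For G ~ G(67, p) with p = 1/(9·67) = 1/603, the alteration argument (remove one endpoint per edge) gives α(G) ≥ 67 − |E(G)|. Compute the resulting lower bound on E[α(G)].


E[|E(G)|] = C(67, 2)·p = 2211 · (1/603) = 11/3.
E[α(G)] ≥ n − E[|E(G)|] = 67 − 11/3 = 190/3.
Numerically: ≈ 63.333.
(This is only a lower bound; the true E[α(G)] may be larger.)

E[α(G)] ≥ 190/3 ≈ 63.333.


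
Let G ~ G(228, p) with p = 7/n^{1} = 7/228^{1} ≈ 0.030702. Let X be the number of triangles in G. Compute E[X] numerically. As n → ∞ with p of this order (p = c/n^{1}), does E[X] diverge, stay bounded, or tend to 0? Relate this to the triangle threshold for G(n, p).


Number of potential triangles: C(228, 3) = 1949476.
Each occurs with probability p³ ≈ (0.030702)³ ≈ 2.8939404e-05.
By linearity: E[X] = C(228, 3)·p³ ≈ 1949476 · 2.8939404e-05 ≈ 56.41667.
Here α = 1, so p = 7/n is exactly at the triangle threshold p ~ 1/n. Asymptotically E[X] → c³/6 = 7³/6 = 343/6 ≈ 57.16667, a bounded constant. In this regime the triangle count is asymptotically Poisson(c³/6).

E[X] ≈ 56.41667; in regime p = Θ(1/n^{1}) E[X] stays bounded (at the triangle threshold p ~ 1/n).


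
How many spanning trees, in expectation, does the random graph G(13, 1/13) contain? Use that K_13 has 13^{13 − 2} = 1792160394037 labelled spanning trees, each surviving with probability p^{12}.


K_13 has 13^{13 − 2} = 1792160394037 labelled spanning trees.
For each such spanning tree H, let X_H = 1 if all 12 edges of H are present in G. Then P[X_H = 1] = p^{12} = (1/13)^{12} = 1/23298085122481.
By linearity: E[X] = Σ_H E[X_H] = 1792160394037 · p^{12} = 1792160394037 · 1/23298085122481 = 1/13.
Numerically: E[X] ≈ 0.07692.

E[X] = 1792160394037 · (1/13)^{12} = 1/13 ≈ 0.07692.


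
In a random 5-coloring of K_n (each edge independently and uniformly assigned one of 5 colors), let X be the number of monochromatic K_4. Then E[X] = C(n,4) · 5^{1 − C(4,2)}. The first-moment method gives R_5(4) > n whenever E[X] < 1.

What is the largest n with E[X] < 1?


We need C(n, 4) · 5^{1 − 6} < 1, i.e. C(n, 4) < 5^{6 − 1} = 3125.
Check values of n near the boundary:
  n = 16: C(16, 4) = 1820; 1820 < 3125? YES
  n = 17: C(17, 4) = 2380; 2380 < 3125? YES
  n = 18: C(18, 4) = 3060; 3060 < 3125? YES
  n = 19: C(19, 4) = 3876; 3876 < 3125? NO
  n = 20: C(20, 4) = 4845; 4845 < 3125? NO
The largest n with C(n, 4) < 3125 is n = 18 (where E[X] = 612/625 ≈ 0.979). Hence R_5(4) > 18, i.e. R_5(4) ≥ 19.

Largest n = 18; hence R_5(4) > 18.


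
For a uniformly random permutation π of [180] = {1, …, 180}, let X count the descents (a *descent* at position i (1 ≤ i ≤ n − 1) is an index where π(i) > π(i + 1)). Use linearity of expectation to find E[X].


Write X = Σ X_I over i = 1, …, 179, with X_I the indicator of one descent.
There are 179 indicators.
For each fixed i, the pair (π(i), π(i+1)) is a uniformly random ordered pair of distinct values from {1, …, 180}; by symmetry P[π(i) > π(i+1)] = 1/2.
By linearity: E[X] = 179 · (1/2) = (180 − 1) · (1/2) = 179/2 ≈ 89.500000.

E[X] = 179/2 = 89.500000.


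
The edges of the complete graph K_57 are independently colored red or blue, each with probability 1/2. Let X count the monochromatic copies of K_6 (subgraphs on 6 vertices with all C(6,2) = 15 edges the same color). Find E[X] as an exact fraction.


Let X = Σ_S X_S over the C(57, 6) = 36288252 subsets S of size 6, where X_S = 1 if the K_6 on S is monochromatic.
For a fixed S, the K_6 on S has C(6, 2) = 15 edges. P[all 15 edges red] = (1/2)^15, and likewise for blue, so P[monochromatic] = 2·(1/2)^15 = 2^{1 − 15} = 1/16384.
By linearity: E[X] = C(57, 6) · 2^{1 − 15} = 36288252 · 1/16384 = 9072063/4096.
Numerically: E[X] ≈ 2214.859131.

E[X] = C(57,6)·2^(1−C(6,2)) = 9072063/4096 ≈ 2214.859131.


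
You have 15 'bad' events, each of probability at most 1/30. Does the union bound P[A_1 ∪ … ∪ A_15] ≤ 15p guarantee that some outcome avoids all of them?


Union bound: P[∪_{i=1}^{15} A_i] ≤ Σ_i P[A_i] ≤ 15·p = 15·(1/30) = 1/2.
Numerically: 1/2 ≈ 0.5000.
Is 1/2 < 1? YES.
Since P[∪ A_i] ≤ 1/2 < 1, the complement has P[∩ A_i^c] ≥ 1 − 1/2 = 1/2 > 0, so some outcome avoids every A_i.

15·p = 1/2 ≈ 0.5000; existence CERTIFIED by the union bound.


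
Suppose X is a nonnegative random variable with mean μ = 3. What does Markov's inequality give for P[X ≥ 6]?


μ = E[X] = 3, a = 6.
Markov: P[X ≥ 6] ≤ μ/a = (3)/6 = 1/2.
Numerically: ≈ 0.5000.
(Since a = 6 > μ = 3.0000, the bound 1/2 is < 1 and informative.)

P[X ≥ 6] ≤ 1/2 ≈ 0.5000.


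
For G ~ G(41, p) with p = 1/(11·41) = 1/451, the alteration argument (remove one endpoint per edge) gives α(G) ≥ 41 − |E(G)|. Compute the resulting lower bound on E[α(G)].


E[|E(G)|] = C(41, 2)·p = 820 · (1/451) = 20/11.
E[α(G)] ≥ n − E[|E(G)|] = 41 − 20/11 = 431/11.
Numerically: ≈ 39.1818.
(This is only a lower bound; the true E[α(G)] may be larger.)

E[α(G)] ≥ 431/11 ≈ 39.1818.


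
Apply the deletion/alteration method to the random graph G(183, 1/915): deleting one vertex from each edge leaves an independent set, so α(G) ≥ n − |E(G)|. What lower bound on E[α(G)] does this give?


E[|E(G)|] = C(183, 2)·p = 16653 · (1/915) = 91/5.
E[α(G)] ≥ n − E[|E(G)|] = 183 − 91/5 = 824/5.
Numerically: ≈ 164.800.
(This is only a lower bound; the true E[α(G)] may be larger.)

E[α(G)] ≥ 824/5 ≈ 164.800.


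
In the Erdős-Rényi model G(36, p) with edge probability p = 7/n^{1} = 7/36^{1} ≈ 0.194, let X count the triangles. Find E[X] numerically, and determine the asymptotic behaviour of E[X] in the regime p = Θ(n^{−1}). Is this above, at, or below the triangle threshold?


Number of potential triangles: C(36, 3) = 7140.
Each occurs with probability p³ ≈ (0.194)³ ≈ 7.35168e-03.
By linearity: E[X] = C(36, 3)·p³ ≈ 7140 · 7.35168e-03 ≈ 52.491.
Here α = 1, so p = 7/n is exactly at the triangle threshold p ~ 1/n. Asymptotically E[X] → c³/6 = 7³/6 = 343/6 ≈ 57.167, a bounded constant. In this regime the triangle count is asymptotically Poisson(c³/6).

E[X] ≈ 52.491; in regime p = Θ(1/n^{1}) E[X] stays bounded (at the triangle threshold p ~ 1/n).


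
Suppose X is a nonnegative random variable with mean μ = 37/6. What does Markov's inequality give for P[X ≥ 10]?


μ = E[X] = 37/6, a = 10.
Markov: P[X ≥ 10] ≤ μ/a = (37/6)/10 = 37/60.
Numerically: ≈ 0.617.
(Since a = 10 > μ = 6.167, the bound 37/60 is < 1 and informative.)

P[X ≥ 10] ≤ 37/60 ≈ 0.617.


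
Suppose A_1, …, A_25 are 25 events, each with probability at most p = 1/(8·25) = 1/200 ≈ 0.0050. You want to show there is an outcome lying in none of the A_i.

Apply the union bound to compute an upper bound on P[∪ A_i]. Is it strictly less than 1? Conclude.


Union bound: P[∪_{i=1}^{25} A_i] ≤ Σ_i P[A_i] ≤ 25·p = 25·(1/200) = 1/8.
Numerically: 1/8 ≈ 0.1250.
Is 1/8 < 1? YES.
Since P[∪ A_i] ≤ 1/8 < 1, the complement has P[∩ A_i^c] ≥ 1 − 1/8 = 7/8 > 0, so some outcome avoids every A_i.

25·p = 1/8 ≈ 0.1250; existence CERTIFIED by the union bound.


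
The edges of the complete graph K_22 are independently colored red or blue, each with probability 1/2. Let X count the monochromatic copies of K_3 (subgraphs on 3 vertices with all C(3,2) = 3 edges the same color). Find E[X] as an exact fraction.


Let X = Σ_S X_S over the C(22, 3) = 1540 subsets S of size 3, where X_S = 1 if the K_3 on S is monochromatic.
For a fixed S, the K_3 on S has C(3, 2) = 3 edges. P[all 3 edges red] = (1/2)^3, and likewise for blue, so P[monochromatic] = 2·(1/2)^3 = 2^{1 − 3} = 1/4.
By linearity of expectation: E[X] = C(22, 3) · 2^{1 − 3} = 1540 · 1/4 = 385.
Numerically: E[X] ≈ 385.000000.

E[X] = C(22,3)·2^(1−C(3,2)) = 385 ≈ 385.000000.


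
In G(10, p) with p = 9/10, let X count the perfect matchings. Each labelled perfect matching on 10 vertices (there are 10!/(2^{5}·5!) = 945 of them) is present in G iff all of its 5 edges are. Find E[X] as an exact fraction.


K_10 has 10!/(2^{5}·5!) = 945 labelled perfect matchings.
For each such perfect matching H, let X_H = 1 if all 5 edges of H are present in G. Then P[X_H = 1] = p^{5} = (9/10)^{5} = 59049/100000.
By linearity: E[X] = Σ_H E[X_H] = 945 · p^{5} = 945 · 59049/100000 = 11160261/20000.
Numerically: E[X] ≈ 558.013.

E[X] = 945 · (9/10)^{5} = 11160261/20000 ≈ 558.013.


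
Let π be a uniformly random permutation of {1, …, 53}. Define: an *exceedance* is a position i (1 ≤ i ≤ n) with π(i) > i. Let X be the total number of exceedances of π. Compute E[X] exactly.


Write X = Σ_{i=1}^{53} X_i, where X_i = 1_{π(i) > i}.
For each fixed i, π(i) is uniform over {1, …, 53} (marginal of a uniform permutation), so P[π(i) > i] = (n − i)/n. Summing: Σ_{i=1}^{53} (n − i)/n = (0 + 1 + … + 52)/53 = 53(53 − 1)/(2·53) = (53 − 1)/2.
Hence E[X] = Σ_{i=1}^{53} (53 − i)/53 = 26 ≈ 26.00000.

E[X] = 26 = 26.00000.


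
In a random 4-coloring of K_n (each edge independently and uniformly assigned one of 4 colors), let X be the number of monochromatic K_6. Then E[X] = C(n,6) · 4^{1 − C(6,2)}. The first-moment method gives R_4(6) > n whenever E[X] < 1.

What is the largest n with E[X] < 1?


We need C(n, 6) · 4^{1 − 15} < 1, i.e. C(n, 6) < 4^{15 − 1} = 268435456.
Check values of n near the boundary:
  n = 74: C(74, 6) = 185250786; 185250786 < 268435456? YES
  n = 75: C(75, 6) = 201359550; 201359550 < 268435456? YES
  n = 76: C(76, 6) = 218618940; 218618940 < 268435456? YES
  n = 77: C(77, 6) = 237093780; 237093780 < 268435456? YES
  n = 78: C(78, 6) = 256851595; 256851595 < 268435456? YES
  n = 79: C(79, 6) = 277962685; 277962685 < 268435456? NO
  n = 80: C(80, 6) = 300500200; 300500200 < 268435456? NO
  n = 81: C(81, 6) = 324540216; 324540216 < 268435456? NO
The largest n with C(n, 6) < 268435456 is n = 78 (where E[X] = 256851595/268435456 ≈ 0.95685). Hence R_4(6) > 78, i.e. R_4(6) ≥ 79.

Largest n = 78; hence R_4(6) > 78.


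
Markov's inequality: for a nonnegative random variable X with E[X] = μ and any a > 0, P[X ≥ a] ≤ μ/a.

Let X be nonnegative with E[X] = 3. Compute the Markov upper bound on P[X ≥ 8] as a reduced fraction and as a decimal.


μ = E[X] = 3, a = 8.
Markov: P[X ≥ 8] ≤ μ/a = (3)/8 = 3/8.
Numerically: ≈ 0.375.
(Since a = 8 > μ = 3.000, the bound 3/8 is < 1 and informative.)

P[X ≥ 8] ≤ 3/8 ≈ 0.375.


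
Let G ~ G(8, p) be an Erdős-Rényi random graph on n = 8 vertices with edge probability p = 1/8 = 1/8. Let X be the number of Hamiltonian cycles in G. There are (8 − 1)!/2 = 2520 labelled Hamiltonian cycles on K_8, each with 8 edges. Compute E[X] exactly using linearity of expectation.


K_8 has (8 − 1)!/2 = 2520 labelled Hamiltonian cycles.
For each such Hamiltonian cycle H, let X_H = 1 if all 8 edges of H are present in G. Then P[X_H = 1] = p^{8} = (1/8)^{8} = 1/16777216.
Summing the indicators: E[X] = Σ_H E[X_H] = 2520 · p^{8} = 2520 · 1/16777216 = 315/2097152.
Numerically: E[X] ≈ 0.0001502.

E[X] = 2520 · (1/8)^{8} = 315/2097152 ≈ 0.0001502.


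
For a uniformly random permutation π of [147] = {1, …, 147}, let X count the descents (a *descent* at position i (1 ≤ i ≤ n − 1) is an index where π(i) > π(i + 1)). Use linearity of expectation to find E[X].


Write X = Σ X_I over i = 1, …, 146, with X_I the indicator of one descent.
There are 146 indicators.
For each fixed i, the pair (π(i), π(i+1)) is a uniformly random ordered pair of distinct values from {1, …, 147}; by symmetry P[π(i) > π(i+1)] = 1/2.
By linearity: E[X] = 146 · (1/2) = (147 − 1) · (1/2) = 73 ≈ 73.0000.

E[X] = 73 = 73.0000.


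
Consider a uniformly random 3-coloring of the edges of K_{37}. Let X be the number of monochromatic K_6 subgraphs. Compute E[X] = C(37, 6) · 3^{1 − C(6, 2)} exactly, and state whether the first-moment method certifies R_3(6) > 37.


E[X] = C(37, 6) · 3^{1 − 15} = 2324784 · 3^{−14} = 2324784/4782969.
As a reduced fraction: E[X] = 774928/1594323 ≈ 0.4861.
Is E[X] < 1? YES.
Since E[X] < 1, there exists a 3-coloring of K_{37} with no monochromatic K_6; hence R_3(6) > 37.

E[X] = 774928/1594323 ≈ 0.4861; E[X] < 1, so R_3(6) > 37.


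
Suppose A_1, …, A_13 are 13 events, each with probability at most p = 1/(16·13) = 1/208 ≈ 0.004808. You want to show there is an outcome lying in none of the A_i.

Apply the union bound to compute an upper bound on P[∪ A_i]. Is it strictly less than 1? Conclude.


Union bound: P[∪_{i=1}^{13} A_i] ≤ Σ_i P[A_i] ≤ 13·p = 13·(1/208) = 1/16.
Numerically: 1/16 ≈ 0.062500.
Is 1/16 < 1? YES.
Since P[∪ A_i] ≤ 1/16 < 1, the complement has P[∩ A_i^c] ≥ 1 − 1/16 = 15/16 > 0, so some outcome avoids every A_i.

13·p = 1/16 ≈ 0.062500; existence CERTIFIED by the union bound.


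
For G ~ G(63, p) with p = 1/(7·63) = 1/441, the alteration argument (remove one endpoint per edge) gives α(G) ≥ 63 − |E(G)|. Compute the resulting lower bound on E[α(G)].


E[|E(G)|] = C(63, 2)·p = 1953 · (1/441) = 31/7.
E[α(G)] ≥ n − E[|E(G)|] = 63 − 31/7 = 410/7.
Numerically: ≈ 58.571429.
(This is only a lower bound; the true E[α(G)] may be larger.)

E[α(G)] ≥ 410/7 ≈ 58.571429.


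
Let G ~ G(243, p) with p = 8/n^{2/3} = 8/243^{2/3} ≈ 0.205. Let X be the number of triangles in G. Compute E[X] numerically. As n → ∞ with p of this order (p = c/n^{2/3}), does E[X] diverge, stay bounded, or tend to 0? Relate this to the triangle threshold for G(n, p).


Number of potential triangles: C(243, 3) = 2362041.
Each occurs with probability p³ ≈ (0.205)³ ≈ 8.67076e-03.
By linearity: E[X] = C(243, 3)·p³ ≈ 2362041 · 8.67076e-03 ≈ 20480.702.
Since α = 2/3 < 1, p = c/n^{2/3} ≫ 1/n is above the triangle threshold p ~ 1/n. Asymptotically E[X] ~ (c³/6)·n^{3(1−α)} = (8³/6)·n^{1} → ∞; triangles are abundant w.h.p.

E[X] ≈ 20480.702; in regime p = Θ(1/n^{2/3}) E[X] diverges (above the triangle threshold p ~ 1/n).
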